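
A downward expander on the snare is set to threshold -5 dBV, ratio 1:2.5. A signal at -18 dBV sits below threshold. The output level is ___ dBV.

Below threshold, a 1:2.5 expander applies gain = (2.5−1)×(T − x) of attenuation.
(2.5−1) × 13 = 19.5 dB, so output = -18 − 19.5 = -37.5 dBV.

-37.5 dBV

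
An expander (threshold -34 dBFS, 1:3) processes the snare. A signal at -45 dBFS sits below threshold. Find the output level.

-67 dBFS

The input is 11 dB below the -34 dBFS threshold.
A 1:3 expander multiplies undershoot by 3: 11 × 3 = 33 dB below threshold.
Output = -34 − 33 = -67 dBFS.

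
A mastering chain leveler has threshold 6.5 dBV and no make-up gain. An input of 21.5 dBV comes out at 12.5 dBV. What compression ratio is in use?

2.5:1

Input overshoot = 21.5 − 6.5 = 15 dB; output overshoot = 12.5 − 6.5 = 6 dB.
Ratio = 15 / 6 = 2.5.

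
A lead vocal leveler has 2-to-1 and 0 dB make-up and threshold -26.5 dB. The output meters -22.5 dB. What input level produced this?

-18.5 dB

Post-compression overshoot = -22.5 − (-26.5) = 4 dB.
Input overshoot = R × output overshoot = 8 dB → input = -26.5 + 8 = -18.5 dB.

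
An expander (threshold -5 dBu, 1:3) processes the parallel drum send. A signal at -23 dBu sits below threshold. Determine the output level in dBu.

-59 dBu

The input is 18 dB below the -5 dBu threshold.
A 1:3 expander multiplies undershoot by 3: 18 × 3 = 54 dB below threshold.
Output = -5 − 54 = -59 dBu.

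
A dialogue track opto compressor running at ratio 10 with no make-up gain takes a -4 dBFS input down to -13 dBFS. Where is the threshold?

-14 dBFS

Input is 10 dB above T (since output overshoot × R = input overshoot: (-13 − T)·10 = -4 − T gives T = -14 dBFS).
Check: -14 + (-4 − (-14))/10 = -14 + 1 = -13 dBFS. ✓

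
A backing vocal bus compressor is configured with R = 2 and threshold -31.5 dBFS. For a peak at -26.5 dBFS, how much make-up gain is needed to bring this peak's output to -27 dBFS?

The peak compresses to -31.5 + 5/2 = -29 dBFS.
To reach -27 dBFS requires -27 − (-29) = 2 dB of make-up.

2 dB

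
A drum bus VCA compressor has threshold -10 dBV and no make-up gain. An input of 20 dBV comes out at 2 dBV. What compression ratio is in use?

Input overshoot = 20 − (-10) = 30 dB; output overshoot = 2 − (-10) = 12 dB.
Ratio = 30 / 12 = 2.5.

2.5:1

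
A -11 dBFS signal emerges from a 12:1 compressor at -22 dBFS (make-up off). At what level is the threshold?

-23 dBFS

Input is 12 dB above T (since output overshoot × R = input overshoot: (-22 − T)·12 = -11 − T gives T = -23 dBFS).
Check: -23 + (-11 − (-23))/12 = -23 + 1 = -22 dBFS. ✓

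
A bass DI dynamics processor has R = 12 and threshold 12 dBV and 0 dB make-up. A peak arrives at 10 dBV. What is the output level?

10 dBV

10 dBV is 2 dB below the 12 dBV threshold, so no gain reduction is applied.
Output = input = 10 dBV.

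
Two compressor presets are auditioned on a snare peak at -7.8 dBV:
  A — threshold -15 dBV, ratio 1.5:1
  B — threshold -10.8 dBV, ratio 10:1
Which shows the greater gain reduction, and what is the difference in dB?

B, by 0.3 dB

A: 7.2 dB over, compressed to 4.8 dB over, so 2.4 dB of GR.
B: 3 dB over, compressed to 0.3 dB over, so 2.7 dB of GR.
B reduces 0.3 dB more.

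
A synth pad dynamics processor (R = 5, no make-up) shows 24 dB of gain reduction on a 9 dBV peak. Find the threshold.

-21 dBV

Input is 30 dB above T (since output overshoot × R = input overshoot: (-15 − T)·5 = 9 − T gives T = -21 dBV).
Check: -21 + (9 − (-21))/5 = -21 + 6 = -15 dBV. ✓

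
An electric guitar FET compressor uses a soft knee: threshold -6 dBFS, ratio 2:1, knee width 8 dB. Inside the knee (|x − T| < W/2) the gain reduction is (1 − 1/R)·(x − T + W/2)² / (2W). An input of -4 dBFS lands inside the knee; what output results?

-5.125 dBFS

x − T + W/2 = -4 − (-6) + 4 = 6.
GR = (1 − 1/2) × 6² / 16 = 0.5 × 36 / 16 = 1.125 dB.
Output = -4 − 1.125 = -5.125 dBFS.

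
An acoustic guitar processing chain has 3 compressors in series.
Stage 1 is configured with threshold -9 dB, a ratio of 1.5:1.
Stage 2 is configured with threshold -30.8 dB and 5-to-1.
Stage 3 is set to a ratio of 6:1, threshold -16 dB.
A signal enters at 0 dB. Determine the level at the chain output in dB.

-25.24 dB

Stage 1: 0 dB is 9 dB over -9 dB; at 1.5:1 that becomes 6 dB over, giving -3 dB.
Stage 2: -3 dB is 27.8 dB over -30.8 dB; at 5:1 that becomes 5.56 dB over, giving -25.24 dB.
Stage 3: -25.24 dB ≤ -16 dB, so stage 3 doesn't engage; output -25.24 dB.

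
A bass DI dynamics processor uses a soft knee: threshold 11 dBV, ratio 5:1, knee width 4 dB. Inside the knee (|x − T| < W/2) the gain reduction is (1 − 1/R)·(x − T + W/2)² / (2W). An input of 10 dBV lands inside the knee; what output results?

x − T + W/2 = 10 − 11 + 2 = 1.
GR = (1 − 1/5) × 1² / 8 = 0.8 × 1 / 8 = 0.1 dB.
Output = 10 − 0.1 = 9.9 dBV.

9.9 dBV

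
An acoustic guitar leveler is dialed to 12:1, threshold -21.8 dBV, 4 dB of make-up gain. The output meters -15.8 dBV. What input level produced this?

2.2 dBV

Before make-up, the level was -15.8 − 4 = -19.8 dBV.
The compressed level sits -19.8 − (-21.8) = 2 dB over threshold.
Before 12:1 compression the overshoot was 2 × 12 = 24 dB, so input = -21.8 + 24 = 2.2 dBV.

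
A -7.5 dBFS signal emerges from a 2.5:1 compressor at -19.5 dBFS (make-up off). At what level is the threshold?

-27.5 dBFS

Gain reduction = -7.5 − (-19.5) = 12 dB; output overshoot = GR / (R − 1) = 12 / 1.5 = 8 dB.
Threshold = output − output overshoot = -19.5 − 8 = -27.5 dBFS.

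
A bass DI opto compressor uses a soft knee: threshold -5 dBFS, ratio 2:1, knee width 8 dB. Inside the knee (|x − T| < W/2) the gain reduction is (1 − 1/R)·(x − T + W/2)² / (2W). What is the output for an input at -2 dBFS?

x − T + W/2 = -2 − (-5) + 4 = 7.
GR = (1 − 1/2) × 7² / 16 = 0.5 × 49 / 16 = 1.53125 dB.
Output = -2 − 1.53125 = -3.53125 dBFS.

-3.53125 dBFS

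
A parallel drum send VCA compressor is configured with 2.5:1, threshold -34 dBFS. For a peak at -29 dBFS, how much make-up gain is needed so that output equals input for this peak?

3 dB

Without make-up, output = threshold + overshoot/2.5 = -34 + 2 = -32 dBFS.
Gap to target: 3 dB.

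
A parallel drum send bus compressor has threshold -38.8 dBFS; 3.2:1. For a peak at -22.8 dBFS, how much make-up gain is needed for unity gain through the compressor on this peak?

11 dB

Without make-up, output = threshold + overshoot/3.2 = -38.8 + 5 = -33.8 dBFS.
Gap to target: 11 dB.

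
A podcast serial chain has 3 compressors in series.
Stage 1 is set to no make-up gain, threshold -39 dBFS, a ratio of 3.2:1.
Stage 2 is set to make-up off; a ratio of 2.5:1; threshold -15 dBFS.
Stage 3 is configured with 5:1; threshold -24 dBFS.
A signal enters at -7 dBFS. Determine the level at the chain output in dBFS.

Stage 1: -7 dBFS is 32 dB over -39 dBFS; at 3.2:1 that becomes 10 dB over, giving -29 dBFS.
Stage 2: below threshold (-29 ≤ -15); passes unchanged; output -29 dBFS.
Stage 3: below threshold (-29 ≤ -24); passes unchanged; output -29 dBFS.

-29 dBFS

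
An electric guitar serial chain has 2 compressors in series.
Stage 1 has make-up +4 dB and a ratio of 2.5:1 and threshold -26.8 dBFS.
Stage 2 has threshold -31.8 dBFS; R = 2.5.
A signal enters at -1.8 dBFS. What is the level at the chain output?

-24.2 dBFS

Stage 1: -1.8 dBFS is 25 dB over -26.8 dBFS; at 2.5:1 that becomes 10 dB over, giving -16.8 dBFS; +4 dB make-up → -12.8 dBFS.
Stage 2: overshoot 19 dB → 19/2.5 = 7.6 dB → -24.2 dBFS.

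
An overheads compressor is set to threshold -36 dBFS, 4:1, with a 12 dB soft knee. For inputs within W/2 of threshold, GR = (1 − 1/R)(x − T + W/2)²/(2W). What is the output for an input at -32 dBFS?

-35.125 dBFS

x − T + W/2 = -32 − (-36) + 6 = 10.
GR = (1 − 1/4) × 10² / 24 = 0.75 × 100 / 24 = 3.125 dB.
Output = -32 − 3.125 = -35.125 dBFS.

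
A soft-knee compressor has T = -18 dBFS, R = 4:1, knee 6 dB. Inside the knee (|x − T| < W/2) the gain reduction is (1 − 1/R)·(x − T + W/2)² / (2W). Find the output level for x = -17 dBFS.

-18 dBFS

x − T + W/2 = -17 − (-18) + 3 = 4.
GR = (1 − 1/4) × 4² / 12 = 0.75 × 16 / 12 = 1 dB.
Output = -17 − 1 = -18 dBFS.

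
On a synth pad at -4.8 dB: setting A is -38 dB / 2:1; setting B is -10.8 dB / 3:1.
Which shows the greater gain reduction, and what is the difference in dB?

A, by 12.6 dB

A: 33.2 dB over, compressed to 16.6 dB over, so 16.6 dB of GR.
B: 6 dB over, compressed to 2 dB over, so 4 dB of GR.
Difference: 12.6 dB in favour of A.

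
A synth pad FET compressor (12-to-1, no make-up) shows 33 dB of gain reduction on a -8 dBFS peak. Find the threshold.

-44 dBFS

Gain reduction = -8 − (-41) = 33 dB; output overshoot = GR / (R − 1) = 33 / 11 = 3 dB.
Threshold = output − output overshoot = -41 − 3 = -44 dBFS.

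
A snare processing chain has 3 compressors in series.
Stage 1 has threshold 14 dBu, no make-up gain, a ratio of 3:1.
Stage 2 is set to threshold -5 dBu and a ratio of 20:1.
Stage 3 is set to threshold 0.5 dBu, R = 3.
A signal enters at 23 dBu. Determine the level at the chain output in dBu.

-3.9 dBu

Stage 1: 9 dB above 14 dBu, reduced 3:1 to 3 dB above → 17 dBu.
Stage 2: 17 dBu is 22 dB over -5 dBu; at 20:1 that becomes 1.1 dB over, giving -3.9 dBu.
Stage 3: -3.9 dBu ≤ 0.5 dBu, so stage 3 doesn't engage; output -3.9 dBu.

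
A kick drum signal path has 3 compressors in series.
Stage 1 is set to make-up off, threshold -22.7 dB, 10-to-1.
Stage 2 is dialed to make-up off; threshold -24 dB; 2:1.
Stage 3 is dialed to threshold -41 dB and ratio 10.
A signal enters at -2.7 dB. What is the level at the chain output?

-39.135 dB

Stage 1: 20 dB above -22.7 dB, reduced 10:1 to 2 dB above → -20.7 dB.
Stage 2: -20.7 dB is 3.3 dB over -24 dB; at 2:1 that becomes 1.65 dB over, giving -22.35 dB.
Stage 3: -22.35 dB is 18.65 dB over -41 dB; at 10:1 that becomes 1.865 dB over, giving -39.135 dB.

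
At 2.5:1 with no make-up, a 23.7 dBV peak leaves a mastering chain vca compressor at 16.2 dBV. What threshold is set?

11.2 dBV

Input is 12.5 dB above T (since output overshoot × R = input overshoot: (16.2 − T)·2.5 = 23.7 − T gives T = 11.2 dBV).
Check: 11.2 + (23.7 − 11.2)/2.5 = 11.2 + 5 = 16.2 dBV. ✓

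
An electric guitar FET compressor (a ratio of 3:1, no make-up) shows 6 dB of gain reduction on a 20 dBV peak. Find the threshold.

11 dBV

Input is 9 dB above T (since output overshoot × R = input overshoot: (14 − T)·3 = 20 − T gives T = 11 dBV).
Check: 11 + (20 − 11)/3 = 11 + 3 = 14 dBV. ✓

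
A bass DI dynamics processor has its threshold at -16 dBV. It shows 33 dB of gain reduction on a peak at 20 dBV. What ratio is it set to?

Input overshoot = 20 − (-16) = 36 dB.
Output overshoot = 36 − 33 = 3 dB.
Ratio = input overshoot / output overshoot = 36 / 3 = 12.

12:1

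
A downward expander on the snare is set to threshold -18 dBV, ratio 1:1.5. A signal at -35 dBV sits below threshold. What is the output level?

Undershoot = (-18) − (-35) = 17 dB.
At 1:1.5, that expands to 25.5 dB under threshold.
Output = -18 − 25.5 = -43.5 dBV.

-43.5 dBV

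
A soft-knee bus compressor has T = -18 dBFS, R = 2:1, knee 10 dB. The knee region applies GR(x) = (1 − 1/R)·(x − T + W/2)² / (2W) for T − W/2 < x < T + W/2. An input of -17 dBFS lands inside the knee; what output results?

x − T + W/2 = -17 − (-18) + 5 = 6.
GR = (1 − 1/2) × 6² / 20 = 0.5 × 36 / 20 = 0.9 dB.
Output = -17 − 0.9 = -17.9 dBFS.

-17.9 dBFS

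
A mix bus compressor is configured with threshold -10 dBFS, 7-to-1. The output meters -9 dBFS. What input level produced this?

The compressed level sits -9 − (-10) = 1 dB over threshold.
Undo the ratio: input overshoot = 1 × 7 = 7 dB, giving input = -3 dBFS.

-3 dBFS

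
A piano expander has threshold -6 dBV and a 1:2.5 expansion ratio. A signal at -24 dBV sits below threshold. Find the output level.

The input is 18 dB below the -6 dBV threshold.
A 1:2.5 expander multiplies undershoot by 2.5: 18 × 2.5 = 45 dB below threshold.
Output = -6 − 45 = -51 dBV.

-51 dBV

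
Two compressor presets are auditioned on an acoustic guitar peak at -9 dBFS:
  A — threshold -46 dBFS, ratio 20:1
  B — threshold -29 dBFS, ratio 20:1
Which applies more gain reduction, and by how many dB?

A, by 16.15 dB

A: 37 dB over, compressed to 1.85 dB over, so 35.15 dB of GR.
B: 20 dB over, compressed to 1 dB over, so 19 dB of GR.
A applies 16.15 dB more gain reduction.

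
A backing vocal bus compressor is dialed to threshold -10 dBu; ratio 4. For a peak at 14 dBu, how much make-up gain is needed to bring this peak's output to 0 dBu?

4 dB

Overshoot 24 dB → 24/4 = 6 dB after compression, so the compressed level is -10 + 6 = -4 dBu.
Make-up = target − compressed = 0 − (-4) = 4 dB.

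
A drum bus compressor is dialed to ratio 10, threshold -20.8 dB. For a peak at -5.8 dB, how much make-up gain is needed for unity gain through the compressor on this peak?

13.5 dB

The peak compresses to -20.8 + 15/10 = -19.3 dB.
To reach -5.8 dB requires -5.8 − (-19.3) = 13.5 dB of make-up.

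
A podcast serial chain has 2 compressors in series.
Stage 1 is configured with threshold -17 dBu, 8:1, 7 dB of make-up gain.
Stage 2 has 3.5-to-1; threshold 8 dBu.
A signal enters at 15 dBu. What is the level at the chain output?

Stage 1: 32 dB above -17 dBu, reduced 8:1 to 4 dB above → -13 dBu; +7 dB make-up → -6 dBu.
Stage 2: below threshold (-6 ≤ 8); passes unchanged; output -6 dBu.

-6 dBu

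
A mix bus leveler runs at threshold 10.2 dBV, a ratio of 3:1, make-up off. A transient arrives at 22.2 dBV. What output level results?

14.2 dBV

22.2 dBV sits 12 dB over threshold.
3:1 compression reduces that to 12/3 = 4 dB over.
That puts the output at 14.2 dBV.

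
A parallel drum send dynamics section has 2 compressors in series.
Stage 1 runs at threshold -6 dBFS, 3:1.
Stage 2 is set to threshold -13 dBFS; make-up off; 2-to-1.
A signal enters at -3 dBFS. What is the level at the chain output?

-9 dBFS

Stage 1: -3 dBFS is 3 dB over -6 dBFS; at 3:1 that becomes 1 dB over, giving -5 dBFS.
Stage 2: 8 dB above -13 dBFS, reduced 2:1 to 4 dB above → -9 dBFS.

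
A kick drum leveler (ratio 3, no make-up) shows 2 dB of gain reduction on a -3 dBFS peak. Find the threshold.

-6 dBFS

Let T be the threshold. Output overshoot = (input overshoot)/R, so -5 − T = (-3 − T)/3.
3·(-5 − T) = -3 − T → 2·T = -15 − (-3) = -12.
T = -12/2 = -6 dBFS.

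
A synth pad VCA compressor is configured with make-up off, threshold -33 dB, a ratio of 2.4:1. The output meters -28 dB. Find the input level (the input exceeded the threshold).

That's 5 dB above the -33 dB threshold.
Before 2.4:1 compression the overshoot was 5 × 2.4 = 12 dB, so input = -33 + 12 = -21 dB.

-21 dB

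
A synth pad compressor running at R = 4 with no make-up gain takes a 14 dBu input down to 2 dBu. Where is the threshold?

-2 dBu

Gain reduction = 14 − 2 = 12 dB; output overshoot = GR / (R − 1) = 12 / 3 = 4 dB.
Threshold = output − output overshoot = 2 − 4 = -2 dBu.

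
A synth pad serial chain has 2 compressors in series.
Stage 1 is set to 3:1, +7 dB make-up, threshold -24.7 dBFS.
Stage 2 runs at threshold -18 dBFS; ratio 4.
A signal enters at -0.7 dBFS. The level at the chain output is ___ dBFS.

Stage 1: -0.7 dBFS is 24 dB over -24.7 dBFS; at 3:1 that becomes 8 dB over, giving -16.7 dBFS; +7 dB make-up → -9.7 dBFS.
Stage 2: 8.3 dB above -18 dBFS, reduced 4:1 to 2.075 dB above → -15.925 dBFS.

-15.925 dBFS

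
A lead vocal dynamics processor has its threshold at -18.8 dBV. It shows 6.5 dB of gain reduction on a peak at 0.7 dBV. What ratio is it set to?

Input overshoot = 0.7 − (-18.8) = 19.5 dB.
Output overshoot = 19.5 − 6.5 = 13 dB.
Ratio = input overshoot / output overshoot = 19.5 / 13 = 1.5.

1.5:1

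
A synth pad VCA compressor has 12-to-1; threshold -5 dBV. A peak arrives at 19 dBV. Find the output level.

-3 dBV

Overshoot: 19 − (-5) = 24 dB.
12:1 compression reduces that to 24/12 = 2 dB over.
So the level is -5 + 2 = -3 dBV.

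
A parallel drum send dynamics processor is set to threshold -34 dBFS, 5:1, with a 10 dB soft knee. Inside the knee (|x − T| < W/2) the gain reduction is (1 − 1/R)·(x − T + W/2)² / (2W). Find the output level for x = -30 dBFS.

-33.24 dBFS

x − T + W/2 = -30 − (-34) + 5 = 9.
GR = (1 − 1/5) × 9² / 20 = 0.8 × 81 / 20 = 3.24 dB.
Output = -30 − 3.24 = -33.24 dBFS.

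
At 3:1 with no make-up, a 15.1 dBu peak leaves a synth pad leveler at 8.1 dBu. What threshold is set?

Input is 10.5 dB above T (since output overshoot × R = input overshoot: (8.1 − T)·3 = 15.1 − T gives T = 4.6 dBu).
Check: 4.6 + (15.1 − 4.6)/3 = 4.6 + 3.5 = 8.1 dBu. ✓

4.6 dBu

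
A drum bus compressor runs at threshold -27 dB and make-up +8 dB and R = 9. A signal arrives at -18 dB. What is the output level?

Overshoot: -18 − (-27) = 9 dB.
9:1 compression reduces that to 9/9 = 1 dB over.
So the level is -27 + 1 = -26 dB; make-up adds 8 dB, giving -18 dB.

-18 dB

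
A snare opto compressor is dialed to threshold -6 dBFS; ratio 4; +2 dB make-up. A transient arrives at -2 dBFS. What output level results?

-3 dBFS

-2 dBFS sits 4 dB over threshold.
4:1 compression reduces that to 4/4 = 1 dB over.
So the level is -6 + 1 = -5 dBFS; make-up adds 2 dB, giving -3 dBFS.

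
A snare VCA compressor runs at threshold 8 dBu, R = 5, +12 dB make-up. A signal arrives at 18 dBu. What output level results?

Overshoot: 18 − 8 = 10 dB.
5:1 compression reduces that to 10/5 = 2 dB over.
Output = 8 + 2 = 10 dBu; make-up adds 12 dB, giving 22 dBu.

22 dBu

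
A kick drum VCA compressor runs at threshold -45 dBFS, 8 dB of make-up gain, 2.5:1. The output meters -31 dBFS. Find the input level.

-30 dBFS

Stripping the +8 dB make-up gives -39 dBFS at the gain stage.
The compressed level sits -39 − (-45) = 6 dB over threshold.
Input overshoot = R × output overshoot = 15 dB → input = -45 + 15 = -30 dBFS.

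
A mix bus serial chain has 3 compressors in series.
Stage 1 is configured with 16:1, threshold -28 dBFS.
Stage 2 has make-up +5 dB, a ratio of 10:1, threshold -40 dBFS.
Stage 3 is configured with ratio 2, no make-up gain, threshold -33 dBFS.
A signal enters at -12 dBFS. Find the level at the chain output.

-33.7 dBFS

Stage 1: 16 dB above -28 dBFS, reduced 16:1 to 1 dB above → -27 dBFS.
Stage 2: -27 dBFS is 13 dB over -40 dBFS; at 10:1 that becomes 1.3 dB over, giving -38.7 dBFS; +5 dB make-up → -33.7 dBFS.
Stage 3: -33.7 dBFS ≤ -33 dBFS, so stage 3 doesn't engage; output -33.7 dBFS.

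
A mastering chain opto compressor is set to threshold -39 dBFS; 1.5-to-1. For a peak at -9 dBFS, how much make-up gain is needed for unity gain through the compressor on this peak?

10 dB

Without make-up, output = threshold + overshoot/1.5 = -39 + 20 = -19 dBFS.
Gap to target: 10 dB.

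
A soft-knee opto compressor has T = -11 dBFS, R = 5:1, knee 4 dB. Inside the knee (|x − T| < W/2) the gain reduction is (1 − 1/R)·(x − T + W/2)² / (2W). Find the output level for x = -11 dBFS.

x − T + W/2 = -11 − (-11) + 2 = 2.
GR = (1 − 1/5) × 2² / 8 = 0.8 × 4 / 8 = 0.4 dB.
Output = -11 − 0.4 = -11.4 dBFS.

-11.4 dBFS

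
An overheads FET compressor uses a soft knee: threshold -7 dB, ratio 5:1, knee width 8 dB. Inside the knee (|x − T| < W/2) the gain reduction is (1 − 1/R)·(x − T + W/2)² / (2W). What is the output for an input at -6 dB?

-7.25 dB

x − T + W/2 = -6 − (-7) + 4 = 5.
GR = (1 − 1/5) × 5² / 16 = 0.8 × 25 / 16 = 1.25 dB.
Output = -6 − 1.25 = -7.25 dB.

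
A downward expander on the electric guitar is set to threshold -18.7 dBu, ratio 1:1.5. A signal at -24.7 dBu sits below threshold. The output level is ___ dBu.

Below threshold, a 1:1.5 expander applies gain = (1.5−1)×(T − x) of attenuation.
(1.5−1) × 6 = 3 dB, so output = -24.7 − 3 = -27.7 dBu.

-27.7 dBu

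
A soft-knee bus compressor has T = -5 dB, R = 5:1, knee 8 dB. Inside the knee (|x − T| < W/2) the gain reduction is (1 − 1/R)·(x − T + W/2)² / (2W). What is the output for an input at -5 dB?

-5.8 dB

x − T + W/2 = -5 − (-5) + 4 = 4.
GR = (1 − 1/5) × 4² / 16 = 0.8 × 16 / 16 = 0.8 dB.
Output = -5 − 0.8 = -5.8 dB.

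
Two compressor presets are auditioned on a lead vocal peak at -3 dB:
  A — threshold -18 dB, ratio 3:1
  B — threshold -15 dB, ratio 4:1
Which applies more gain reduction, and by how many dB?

A, by 1 dB

A: overshoot 15 dB → output overshoot 5 dB → GR 10 dB.
B: overshoot 12 dB → output overshoot 3 dB → GR 9 dB.
Difference: 1 dB in favour of A.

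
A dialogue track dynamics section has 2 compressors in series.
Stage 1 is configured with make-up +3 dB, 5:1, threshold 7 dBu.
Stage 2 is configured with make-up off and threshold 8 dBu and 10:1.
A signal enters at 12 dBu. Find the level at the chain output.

Stage 1: 5 dB above 7 dBu, reduced 5:1 to 1 dB above → 8 dBu; +3 dB make-up → 11 dBu.
Stage 2: 3 dB above 8 dBu, reduced 10:1 to 0.3 dB above → 8.3 dBu.

8.3 dBu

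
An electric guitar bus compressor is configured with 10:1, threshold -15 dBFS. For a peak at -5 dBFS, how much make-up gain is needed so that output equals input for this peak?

9 dB

Without make-up, output = threshold + overshoot/10 = -15 + 1 = -14 dBFS.
Gap to target: 9 dB.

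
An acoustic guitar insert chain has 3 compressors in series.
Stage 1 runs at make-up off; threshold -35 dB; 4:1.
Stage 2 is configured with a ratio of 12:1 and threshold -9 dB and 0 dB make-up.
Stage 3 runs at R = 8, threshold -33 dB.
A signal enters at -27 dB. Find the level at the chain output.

-33 dB

Stage 1: -27 dB is 8 dB over -35 dB; at 4:1 that becomes 2 dB over, giving -33 dB.
Stage 2: below threshold (-33 ≤ -9); passes unchanged; output -33 dB.
Stage 3: -33 dB is at or below the -33 dB threshold — no compression; output -33 dB.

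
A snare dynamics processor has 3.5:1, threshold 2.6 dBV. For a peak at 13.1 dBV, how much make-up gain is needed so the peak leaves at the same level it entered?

Without make-up, output = threshold + overshoot/3.5 = 2.6 + 3 = 5.6 dBV.
Gap to target: 7.5 dB.

7.5 dB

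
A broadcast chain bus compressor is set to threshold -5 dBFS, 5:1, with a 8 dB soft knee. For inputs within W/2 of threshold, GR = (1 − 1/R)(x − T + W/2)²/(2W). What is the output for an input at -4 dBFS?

x − T + W/2 = -4 − (-5) + 4 = 5.
GR = (1 − 1/5) × 5² / 16 = 0.8 × 25 / 16 = 1.25 dB.
Output = -4 − 1.25 = -5.25 dBFS.

-5.25 dBFS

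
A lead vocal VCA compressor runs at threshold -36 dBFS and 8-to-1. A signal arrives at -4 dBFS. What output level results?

The input is 32 dB above the -36 dBFS threshold.
8:1 compression reduces that to 32/8 = 4 dB over.
That puts the output at -32 dBFS.

-32 dBFS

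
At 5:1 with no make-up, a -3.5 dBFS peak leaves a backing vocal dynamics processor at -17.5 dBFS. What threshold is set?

Let T be the threshold. Output overshoot = (input overshoot)/R, so -17.5 − T = (-3.5 − T)/5.
5·(-17.5 − T) = -3.5 − T → 4·T = -87.5 − (-3.5) = -84.
T = -84/4 = -21 dBFS.

-21 dBFS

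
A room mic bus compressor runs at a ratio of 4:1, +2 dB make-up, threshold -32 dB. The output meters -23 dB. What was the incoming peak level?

-4 dB

Before make-up, the level was -23 − 2 = -25 dB.
That's 7 dB above the -32 dB threshold.
Before 4:1 compression the overshoot was 7 × 4 = 28 dB, so input = -32 + 28 = -4 dB.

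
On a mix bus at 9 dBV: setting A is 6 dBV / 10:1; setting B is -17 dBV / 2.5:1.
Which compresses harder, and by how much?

B, by 12.9 dB

A: overshoot 3 dB → output overshoot 0.3 dB → GR 2.7 dB.
B: overshoot 26 dB → output overshoot 10.4 dB → GR 15.6 dB.
Difference: 12.9 dB in favour of B.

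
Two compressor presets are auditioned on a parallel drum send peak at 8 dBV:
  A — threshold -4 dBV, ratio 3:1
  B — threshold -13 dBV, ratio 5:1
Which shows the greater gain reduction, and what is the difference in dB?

A: overshoot 12 dB → output overshoot 4 dB → GR 8 dB.
B: overshoot 21 dB → output overshoot 4.2 dB → GR 16.8 dB.
B reduces 8.8 dB more.

B, by 8.8 dB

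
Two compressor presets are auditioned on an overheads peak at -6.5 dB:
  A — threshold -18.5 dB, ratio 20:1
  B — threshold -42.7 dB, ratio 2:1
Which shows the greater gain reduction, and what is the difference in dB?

A: overshoot 12 dB → output overshoot 0.6 dB → GR 11.4 dB.
B: overshoot 36.2 dB → output overshoot 18.1 dB → GR 18.1 dB.
B reduces 6.7 dB more.

B, by 6.7 dB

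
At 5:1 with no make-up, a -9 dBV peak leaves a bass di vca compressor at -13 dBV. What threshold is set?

-14 dBV

Input is 5 dB above T (since output overshoot × R = input overshoot: (-13 − T)·5 = -9 − T gives T = -14 dBV).
Check: -14 + (-9 − (-14))/5 = -14 + 1 = -13 dBV. ✓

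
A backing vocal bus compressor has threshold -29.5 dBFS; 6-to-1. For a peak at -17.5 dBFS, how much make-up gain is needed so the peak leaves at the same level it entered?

10 dB

Overshoot 12 dB → 12/6 = 2 dB after compression, so the compressed level is -29.5 + 2 = -27.5 dBFS.
Make-up = target − compressed = -17.5 − (-27.5) = 10 dB.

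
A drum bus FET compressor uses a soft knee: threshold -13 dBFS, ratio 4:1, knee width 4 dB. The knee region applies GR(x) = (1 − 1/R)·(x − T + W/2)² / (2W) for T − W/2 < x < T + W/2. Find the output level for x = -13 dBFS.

-13.375 dBFS

x − T + W/2 = -13 − (-13) + 2 = 2.
GR = (1 − 1/4) × 2² / 8 = 0.75 × 4 / 8 = 0.375 dB.
Output = -13 − 0.375 = -13.375 dBFS.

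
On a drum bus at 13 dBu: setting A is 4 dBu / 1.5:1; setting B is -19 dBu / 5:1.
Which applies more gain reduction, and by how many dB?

A: 9 dB over, compressed to 6 dB over, so 3 dB of GR.
B: 32 dB over, compressed to 6.4 dB over, so 25.6 dB of GR.
B applies 22.6 dB more gain reduction.

B, by 22.6 dB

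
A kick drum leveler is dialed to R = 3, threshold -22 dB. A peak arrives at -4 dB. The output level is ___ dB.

-16 dB

-4 dB sits 18 dB over threshold.
At 3:1 the overshoot is divided by 3, leaving 6 dB above threshold.
That puts the output at -16 dB.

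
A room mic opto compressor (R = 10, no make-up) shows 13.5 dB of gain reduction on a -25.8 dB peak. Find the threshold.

-40.8 dB

Input is 15 dB above T (since output overshoot × R = input overshoot: (-39.3 − T)·10 = -25.8 − T gives T = -40.8 dB).
Check: -40.8 + (-25.8 − (-40.8))/10 = -40.8 + 1.5 = -39.3 dB. ✓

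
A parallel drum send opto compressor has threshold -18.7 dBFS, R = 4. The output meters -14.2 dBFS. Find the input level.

-0.7 dBFS

The compressed level sits -14.2 − (-18.7) = 4.5 dB over threshold.
Before 4:1 compression the overshoot was 4.5 × 4 = 18 dB, so input = -18.7 + 18 = -0.7 dBFS.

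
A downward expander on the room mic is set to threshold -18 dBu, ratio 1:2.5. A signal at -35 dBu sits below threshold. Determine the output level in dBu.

-60.5 dBu

The input is 17 dB below the -18 dBu threshold.
A 1:2.5 expander multiplies undershoot by 2.5: 17 × 2.5 = 42.5 dB below threshold.
Output = -18 − 42.5 = -60.5 dBu.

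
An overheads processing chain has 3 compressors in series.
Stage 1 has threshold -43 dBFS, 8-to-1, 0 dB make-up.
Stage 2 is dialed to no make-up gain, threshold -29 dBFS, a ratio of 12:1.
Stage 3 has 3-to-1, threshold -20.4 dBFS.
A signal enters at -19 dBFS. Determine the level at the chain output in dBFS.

Stage 1: overshoot 24 dB → 24/8 = 3 dB → -40 dBFS.
Stage 2: -40 dBFS is at or below the -29 dBFS threshold — no compression; output -40 dBFS.
Stage 3: -40 dBFS ≤ -20.4 dBFS, so stage 3 doesn't engage; output -40 dBFS.

-40 dBFS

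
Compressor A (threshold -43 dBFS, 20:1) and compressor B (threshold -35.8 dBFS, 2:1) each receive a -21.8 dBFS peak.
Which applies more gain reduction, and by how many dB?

A, by 13.14 dB

A: 21.2 dB over, compressed to 1.06 dB over, so 20.14 dB of GR.
B: 14 dB over, compressed to 7 dB over, so 7 dB of GR.
Difference: 13.14 dB in favour of A.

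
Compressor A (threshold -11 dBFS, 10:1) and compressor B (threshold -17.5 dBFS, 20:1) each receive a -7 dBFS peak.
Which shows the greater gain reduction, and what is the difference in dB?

A: GR = 4 − 4/10 = 3.6 dB.
B: GR = 10.5 − 10.5/20 = 9.975 dB.
B applies 6.375 dB more gain reduction.

B, by 6.375 dB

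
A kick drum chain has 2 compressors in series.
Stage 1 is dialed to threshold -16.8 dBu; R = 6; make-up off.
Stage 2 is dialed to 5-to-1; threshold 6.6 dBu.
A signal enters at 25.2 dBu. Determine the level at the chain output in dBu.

-9.8 dBu

Stage 1: 42 dB above -16.8 dBu, reduced 6:1 to 7 dB above → -9.8 dBu.
Stage 2: -9.8 dBu is at or below the 6.6 dBu threshold — no compression; output -9.8 dBu.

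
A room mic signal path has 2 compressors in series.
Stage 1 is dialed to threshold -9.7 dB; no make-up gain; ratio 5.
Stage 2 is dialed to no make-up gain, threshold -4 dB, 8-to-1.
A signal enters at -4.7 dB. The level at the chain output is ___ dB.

-8.7 dB

Stage 1: -4.7 dB is 5 dB over -9.7 dB; at 5:1 that becomes 1 dB over, giving -8.7 dB.
Stage 2: -8.7 dB ≤ -4 dB, so stage 2 doesn't engage; output -8.7 dB.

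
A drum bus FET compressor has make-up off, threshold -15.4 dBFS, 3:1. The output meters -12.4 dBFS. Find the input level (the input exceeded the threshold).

The compressed level sits -12.4 − (-15.4) = 3 dB over threshold.
Before 3:1 compression the overshoot was 3 × 3 = 9 dB, so input = -15.4 + 9 = -6.4 dBFS.

-6.4 dBFS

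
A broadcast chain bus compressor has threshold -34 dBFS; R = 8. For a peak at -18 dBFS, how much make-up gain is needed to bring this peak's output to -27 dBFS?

Without make-up, output = threshold + overshoot/8 = -34 + 2 = -32 dBFS.
Gap to target: 5 dB.

5 dB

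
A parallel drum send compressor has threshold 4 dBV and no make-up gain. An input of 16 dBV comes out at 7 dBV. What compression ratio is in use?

Input overshoot = 16 − 4 = 12 dB; output overshoot = 7 − 4 = 3 dB.
Ratio = 12 / 3 = 4.

4:1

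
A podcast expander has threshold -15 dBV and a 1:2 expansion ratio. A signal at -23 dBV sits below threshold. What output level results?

Undershoot = (-15) − (-23) = 8 dB.
At 1:2, that expands to 16 dB under threshold.
Output = -15 − 16 = -31 dBV.

-31 dBV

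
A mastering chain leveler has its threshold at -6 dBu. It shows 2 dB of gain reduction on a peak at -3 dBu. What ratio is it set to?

3:1

Input overshoot = -3 − (-6) = 3 dB.
Output overshoot = 3 − 2 = 1 dB.
Ratio = input overshoot / output overshoot = 3 / 1 = 3.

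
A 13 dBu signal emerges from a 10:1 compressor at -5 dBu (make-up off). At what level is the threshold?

Input is 20 dB above T (since output overshoot × R = input overshoot: (-5 − T)·10 = 13 − T gives T = -7 dBu).
Check: -7 + (13 − (-7))/10 = -7 + 2 = -5 dBu. ✓

-7 dBu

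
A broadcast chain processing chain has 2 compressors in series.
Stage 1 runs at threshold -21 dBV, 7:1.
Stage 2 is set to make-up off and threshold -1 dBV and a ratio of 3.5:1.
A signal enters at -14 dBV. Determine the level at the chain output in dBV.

Stage 1: 7 dB above -21 dBV, reduced 7:1 to 1 dB above → -20 dBV.
Stage 2: below threshold (-20 ≤ -1); passes unchanged; output -20 dBV.

-20 dBV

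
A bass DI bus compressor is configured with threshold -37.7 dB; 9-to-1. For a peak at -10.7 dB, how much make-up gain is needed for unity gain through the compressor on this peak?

Overshoot 27 dB → 27/9 = 3 dB after compression, so the compressed level is -37.7 + 3 = -34.7 dB.
Make-up = target − compressed = -10.7 − (-34.7) = 24 dB.

24 dB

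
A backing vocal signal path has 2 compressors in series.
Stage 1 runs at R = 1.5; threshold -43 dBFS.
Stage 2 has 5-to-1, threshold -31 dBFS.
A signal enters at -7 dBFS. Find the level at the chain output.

-28.6 dBFS

Stage 1: -7 dBFS is 36 dB over -43 dBFS; at 1.5:1 that becomes 24 dB over, giving -19 dBFS.
Stage 2: overshoot 12 dB → 12/5 = 2.4 dB → -28.6 dBFS.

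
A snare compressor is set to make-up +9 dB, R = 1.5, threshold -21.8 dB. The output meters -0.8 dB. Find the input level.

Before make-up, the level was -0.8 − 9 = -9.8 dB.
The compressed level sits -9.8 − (-21.8) = 12 dB over threshold.
Before 1.5:1 compression the overshoot was 12 × 1.5 = 18 dB, so input = -21.8 + 18 = -3.8 dB.

-3.8 dB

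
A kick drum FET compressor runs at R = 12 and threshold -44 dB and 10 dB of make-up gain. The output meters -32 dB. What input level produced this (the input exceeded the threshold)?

-20 dB

Before make-up, the level was -32 − 10 = -42 dB.
That's 2 dB above the -44 dB threshold.
Input overshoot = R × output overshoot = 24 dB → input = -44 + 24 = -20 dB.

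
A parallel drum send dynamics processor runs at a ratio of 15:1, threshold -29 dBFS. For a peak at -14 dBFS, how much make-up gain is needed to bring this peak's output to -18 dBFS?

Overshoot 15 dB → 15/15 = 1 dB after compression, so the compressed level is -29 + 1 = -28 dBFS.
Make-up = target − compressed = -18 − (-28) = 10 dB.

10 dB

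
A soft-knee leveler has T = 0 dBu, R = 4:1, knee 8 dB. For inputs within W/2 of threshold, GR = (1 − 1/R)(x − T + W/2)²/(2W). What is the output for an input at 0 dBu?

x − T + W/2 = 0 − 0 + 4 = 4.
GR = (1 − 1/4) × 4² / 16 = 0.75 × 16 / 16 = 0.75 dB.
Output = 0 − 0.75 = -0.75 dBu.

-0.75 dBu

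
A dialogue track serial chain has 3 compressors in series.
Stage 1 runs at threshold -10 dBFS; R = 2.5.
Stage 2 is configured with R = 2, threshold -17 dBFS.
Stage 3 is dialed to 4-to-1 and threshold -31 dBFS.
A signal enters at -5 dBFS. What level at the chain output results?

-26.375 dBFS

Stage 1: -5 dBFS is 5 dB over -10 dBFS; at 2.5:1 that becomes 2 dB over, giving -8 dBFS.
Stage 2: overshoot 9 dB → 9/2 = 4.5 dB → -12.5 dBFS.
Stage 3: -12.5 dBFS is 18.5 dB over -31 dBFS; at 4:1 that becomes 4.625 dB over, giving -26.375 dBFS.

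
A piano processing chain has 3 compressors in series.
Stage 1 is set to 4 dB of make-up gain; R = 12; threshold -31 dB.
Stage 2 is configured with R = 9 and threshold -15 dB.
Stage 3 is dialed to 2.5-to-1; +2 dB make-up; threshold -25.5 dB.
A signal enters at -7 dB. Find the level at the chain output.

Stage 1: 24 dB above -31 dB, reduced 12:1 to 2 dB above → -29 dB; +4 dB make-up → -25 dB.
Stage 2: -25 dB is at or below the -15 dB threshold — no compression; output -25 dB.
Stage 3: 0.5 dB above -25.5 dB, reduced 2.5:1 to 0.2 dB above → -25.3 dB; +2 dB make-up → -23.3 dB.

-23.3 dB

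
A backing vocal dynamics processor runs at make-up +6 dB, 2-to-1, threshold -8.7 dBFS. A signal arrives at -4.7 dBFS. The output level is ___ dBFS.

-0.7 dBFS

Overshoot: -4.7 − (-8.7) = 4 dB.
2:1 compression reduces that to 4/2 = 2 dB over.
That puts the output at -6.7 dBFS; make-up adds 6 dB, giving -0.7 dBFS.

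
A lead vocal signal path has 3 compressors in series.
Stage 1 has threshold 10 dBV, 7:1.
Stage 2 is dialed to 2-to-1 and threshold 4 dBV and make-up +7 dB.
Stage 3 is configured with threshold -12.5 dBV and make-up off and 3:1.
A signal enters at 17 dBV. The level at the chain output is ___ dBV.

Stage 1: 7 dB above 10 dBV, reduced 7:1 to 1 dB above → 11 dBV.
Stage 2: 11 dBV is 7 dB over 4 dBV; at 2:1 that becomes 3.5 dB over, giving 7.5 dBV; +7 dB make-up → 14.5 dBV.
Stage 3: overshoot 27 dB → 27/3 = 9 dB → -3.5 dBV.

-3.5 dBV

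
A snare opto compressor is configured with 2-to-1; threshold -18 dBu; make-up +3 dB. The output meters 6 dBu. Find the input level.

24 dBu

Before make-up, the level was 6 − 3 = 3 dBu.
Post-compression overshoot = 3 − (-18) = 21 dB.
Before 2:1 compression the overshoot was 21 × 2 = 42 dB, so input = -18 + 42 = 24 dBu.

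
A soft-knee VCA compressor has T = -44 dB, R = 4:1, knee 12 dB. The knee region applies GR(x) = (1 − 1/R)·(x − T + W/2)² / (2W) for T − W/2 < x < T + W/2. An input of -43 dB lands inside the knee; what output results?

x − T + W/2 = -43 − (-44) + 6 = 7.
GR = (1 − 1/4) × 7² / 24 = 0.75 × 49 / 24 = 1.53125 dB.
Output = -43 − 1.53125 = -44.53125 dB.

-44.53125 dB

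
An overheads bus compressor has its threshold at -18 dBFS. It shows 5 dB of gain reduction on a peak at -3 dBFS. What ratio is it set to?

1.5:1

Input overshoot = -3 − (-18) = 15 dB.
Output overshoot = 15 − 5 = 10 dB.
Ratio = input overshoot / output overshoot = 15 / 10 = 1.5.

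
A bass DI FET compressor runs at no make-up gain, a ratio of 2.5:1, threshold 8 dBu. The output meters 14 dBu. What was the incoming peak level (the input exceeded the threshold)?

23 dBu

That's 6 dB above the 8 dBu threshold.
Undo the ratio: input overshoot = 6 × 2.5 = 15 dB, giving input = 23 dBu.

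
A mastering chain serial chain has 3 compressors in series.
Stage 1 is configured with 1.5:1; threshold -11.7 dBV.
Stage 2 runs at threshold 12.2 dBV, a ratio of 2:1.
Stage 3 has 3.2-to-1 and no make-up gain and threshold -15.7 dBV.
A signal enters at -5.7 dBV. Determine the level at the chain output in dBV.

Stage 1: overshoot 6 dB → 6/1.5 = 4 dB → -7.7 dBV.
Stage 2: -7.7 dBV is at or below the 12.2 dBV threshold — no compression; output -7.7 dBV.
Stage 3: 8 dB above -15.7 dBV, reduced 3.2:1 to 2.5 dB above → -13.2 dBV.

-13.2 dBV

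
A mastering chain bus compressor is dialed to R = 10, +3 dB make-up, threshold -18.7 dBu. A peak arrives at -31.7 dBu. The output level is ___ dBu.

-28.7 dBu

-31.7 dBu is 13 dB below the -18.7 dBu threshold, so no gain reduction is applied.
Make-up gain adds 3 dB: -31.7 + 3 = -28.7 dBu.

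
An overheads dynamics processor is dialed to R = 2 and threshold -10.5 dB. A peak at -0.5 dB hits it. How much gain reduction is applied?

Overshoot = -0.5 − (-10.5) = 10 dB.
After 2:1 compression the overshoot becomes 10/2 = 5 dB.
GR = overshoot in − overshoot out = 10 − 5 = 5 dB.

5 dB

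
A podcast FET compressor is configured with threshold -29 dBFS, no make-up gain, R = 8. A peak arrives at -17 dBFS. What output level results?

-17 dBFS sits 12 dB over threshold.
8:1 compression reduces that to 12/8 = 1.5 dB over.
That puts the output at -27.5 dBFS.

-27.5 dBFS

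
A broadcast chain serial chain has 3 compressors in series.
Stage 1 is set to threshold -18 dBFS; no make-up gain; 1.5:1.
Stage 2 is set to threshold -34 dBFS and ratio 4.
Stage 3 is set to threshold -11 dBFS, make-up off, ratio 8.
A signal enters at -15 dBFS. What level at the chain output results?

-29.5 dBFS

Stage 1: -15 dBFS is 3 dB over -18 dBFS; at 1.5:1 that becomes 2 dB over, giving -16 dBFS.
Stage 2: overshoot 18 dB → 18/4 = 4.5 dB → -29.5 dBFS.
Stage 3: below threshold (-29.5 ≤ -11); passes unchanged; output -29.5 dBFS.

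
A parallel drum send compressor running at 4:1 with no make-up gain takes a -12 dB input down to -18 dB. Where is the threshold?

Gain reduction = -12 − (-18) = 6 dB; output overshoot = GR / (R − 1) = 6 / 3 = 2 dB.
Threshold = output − output overshoot = -18 − 2 = -20 dB.

-20 dB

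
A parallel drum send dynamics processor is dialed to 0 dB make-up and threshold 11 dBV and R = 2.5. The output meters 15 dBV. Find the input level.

Post-compression overshoot = 15 − 11 = 4 dB.
Before 2.5:1 compression the overshoot was 4 × 2.5 = 10 dB, so input = 11 + 10 = 21 dBV.

21 dBV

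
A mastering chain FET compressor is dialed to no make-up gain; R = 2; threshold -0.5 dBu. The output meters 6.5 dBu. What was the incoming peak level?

Post-compression overshoot = 6.5 − (-0.5) = 7 dB.
Undo the ratio: input overshoot = 7 × 2 = 14 dB, giving input = 13.5 dBu.

13.5 dBu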